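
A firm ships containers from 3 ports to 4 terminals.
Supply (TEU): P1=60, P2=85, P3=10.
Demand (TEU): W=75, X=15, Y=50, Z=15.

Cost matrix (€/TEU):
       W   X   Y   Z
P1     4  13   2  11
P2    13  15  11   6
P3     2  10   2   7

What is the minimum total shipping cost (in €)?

1190

A cheapest plan:
  P1 to W: 10 × €4 = €40
  P1 to Y: 50 × €2 = €100
  P2 to W: 55 × €13 = €715
  P2 to X: 15 × €15 = €225
  P2 to Z: 15 × €6 = €90
  P3 to W: 10 × €2 = €20
Total = 40 + 100 + 715 + 225 + 90 + 20 = €1190.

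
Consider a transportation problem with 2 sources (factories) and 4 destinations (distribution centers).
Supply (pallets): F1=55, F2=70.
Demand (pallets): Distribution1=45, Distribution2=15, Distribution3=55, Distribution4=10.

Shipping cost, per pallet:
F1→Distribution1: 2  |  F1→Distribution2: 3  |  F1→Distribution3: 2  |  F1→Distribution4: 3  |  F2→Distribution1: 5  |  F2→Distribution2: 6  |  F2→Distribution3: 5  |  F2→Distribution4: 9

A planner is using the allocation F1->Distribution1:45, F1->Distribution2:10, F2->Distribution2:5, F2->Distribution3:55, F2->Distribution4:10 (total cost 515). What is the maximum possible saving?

30

Current plan cost = 45·2 + 10·3 + 5·6 + 55·5 + 10·9 = 515.
Optimal plan:
  F1→Distribution1: 45 pallets
  F1→Distribution4: 10 pallets
  F2→Distribution2: 15 pallets
  F2→Distribution3: 55 pallets
Optimal cost = 485.
Saving = 515 − 485 = 30.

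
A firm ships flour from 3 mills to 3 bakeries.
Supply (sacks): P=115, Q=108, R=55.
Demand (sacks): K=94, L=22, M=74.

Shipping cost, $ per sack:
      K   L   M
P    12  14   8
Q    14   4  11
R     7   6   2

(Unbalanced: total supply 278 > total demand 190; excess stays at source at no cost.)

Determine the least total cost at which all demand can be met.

An optimal shipping plan:
  P->K: 94 × $12 = $1128
  P->M: 19 × $8 = $152
  Q->L: 22 × $4 = $88
  R->M: 55 × $2 = $110
Total = 1128 + 152 + 88 + 110 = $1478.
(Supply check: P ships 113; Q ships 22; R ships 55.)

1478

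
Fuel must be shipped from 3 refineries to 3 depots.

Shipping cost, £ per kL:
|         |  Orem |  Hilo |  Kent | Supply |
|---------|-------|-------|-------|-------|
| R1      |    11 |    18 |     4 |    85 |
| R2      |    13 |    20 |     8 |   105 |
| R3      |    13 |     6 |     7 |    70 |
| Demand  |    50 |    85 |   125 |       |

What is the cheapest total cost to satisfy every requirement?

An optimal shipping plan:
  R1–Kent: 85 kL
  R2–Orem: 50 kL
  R2–Hilo: 15 kL
  R2–Kent: 40 kL
  R3–Hilo: 70 kL
Total cost = £2030.

2030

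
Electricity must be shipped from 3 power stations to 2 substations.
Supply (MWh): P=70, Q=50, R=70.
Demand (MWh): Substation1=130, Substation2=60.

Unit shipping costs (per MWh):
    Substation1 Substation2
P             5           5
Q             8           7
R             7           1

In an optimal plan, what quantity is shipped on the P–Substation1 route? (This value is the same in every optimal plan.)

Solving gives:
  P to Substation1: 70 × 5 = 350
  Q to Substation1: 50 × 8 = 400
  R to Substation1: 10 × 7 = 70
  R to Substation2: 60 × 1 = 60
Total cost = 880.
So P→Substation1 carries 70 MWh.

70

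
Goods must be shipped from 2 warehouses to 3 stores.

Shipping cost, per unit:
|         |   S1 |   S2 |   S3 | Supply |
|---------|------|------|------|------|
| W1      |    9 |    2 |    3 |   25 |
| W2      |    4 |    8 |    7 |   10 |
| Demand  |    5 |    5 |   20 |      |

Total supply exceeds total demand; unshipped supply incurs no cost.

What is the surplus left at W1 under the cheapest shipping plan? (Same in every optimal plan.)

0

An optimal plan:
  W1->S2: 5 × 2 = 10
  W1->S3: 20 × 3 = 60
  W2->S1: 5 × 4 = 20
Total cost = 90.
W1 ships 25 of its 25, leaving 0.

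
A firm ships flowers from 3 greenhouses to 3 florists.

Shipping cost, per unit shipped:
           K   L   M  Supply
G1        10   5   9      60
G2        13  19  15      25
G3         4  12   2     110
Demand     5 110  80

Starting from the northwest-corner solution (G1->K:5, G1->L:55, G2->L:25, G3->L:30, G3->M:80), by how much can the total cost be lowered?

Current plan cost = 5·10 + 55·5 + 25·19 + 30·12 + 80·2 = 1320.
Optimal plan:
  G1–L: 60 × 5 = 300
  G2–L: 25 × 19 = 475
  G3–K: 5 × 4 = 20
  G3–L: 25 × 12 = 300
  G3–M: 80 × 2 = 160
Optimal cost = 1255.
Saving = 1320 − 1255 = 65.

65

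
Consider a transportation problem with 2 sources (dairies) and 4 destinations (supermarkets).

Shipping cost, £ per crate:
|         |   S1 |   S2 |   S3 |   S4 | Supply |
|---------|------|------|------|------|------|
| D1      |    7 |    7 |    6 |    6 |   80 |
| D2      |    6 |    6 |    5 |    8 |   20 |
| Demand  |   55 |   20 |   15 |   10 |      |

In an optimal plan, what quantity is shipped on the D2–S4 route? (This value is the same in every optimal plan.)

The minimum-cost plan:
  D1 to S1: 35 crates
  D1 to S2: 20 crates
  D1 to S3: 15 crates
  D1 to S4: 10 crates
  D2 to S1: 20 crates
Total cost = £655.
The route D2→S4 is not used.

0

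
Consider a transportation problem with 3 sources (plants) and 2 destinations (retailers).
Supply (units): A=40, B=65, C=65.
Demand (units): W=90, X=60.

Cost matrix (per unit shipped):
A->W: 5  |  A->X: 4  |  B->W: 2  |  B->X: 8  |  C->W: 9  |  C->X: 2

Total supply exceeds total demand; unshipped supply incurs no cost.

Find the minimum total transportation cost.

375

One minimum-cost allocation:
  A->W: 25 units
  B->W: 65 units
  C->X: 60 units
Total cost = 375.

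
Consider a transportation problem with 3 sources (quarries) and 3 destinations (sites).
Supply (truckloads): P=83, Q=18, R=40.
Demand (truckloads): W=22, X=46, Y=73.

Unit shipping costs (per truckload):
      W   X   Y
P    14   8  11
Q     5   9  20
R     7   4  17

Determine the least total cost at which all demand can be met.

1145

An optimal shipping plan:
  P to X: 10 × 8 = 80
  P to Y: 73 × 11 = 803
  Q to W: 18 × 5 = 90
  R to W: 4 × 7 = 28
  R to X: 36 × 4 = 144
Total = 80 + 803 + 90 + 28 + 144 = 1145.
(Supply check: P ships 83; Q ships 18; R ships 40.)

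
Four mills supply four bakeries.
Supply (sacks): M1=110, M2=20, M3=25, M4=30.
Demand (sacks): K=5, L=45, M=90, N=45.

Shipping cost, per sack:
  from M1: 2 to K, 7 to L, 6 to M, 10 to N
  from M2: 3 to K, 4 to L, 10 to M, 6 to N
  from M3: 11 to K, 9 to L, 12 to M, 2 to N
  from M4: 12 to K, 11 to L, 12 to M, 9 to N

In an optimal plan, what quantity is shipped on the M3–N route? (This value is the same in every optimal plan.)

Solving gives:
  M1→K: 5 × 2 = 10
  M1→L: 15 × 7 = 105
  M1→M: 90 × 6 = 540
  M2→L: 20 × 4 = 80
  M3→N: 25 × 2 = 50
  M4→L: 10 × 11 = 110
  M4→N: 20 × 9 = 180
Total cost = 1075.
So M3→N carries 25 sacks.

25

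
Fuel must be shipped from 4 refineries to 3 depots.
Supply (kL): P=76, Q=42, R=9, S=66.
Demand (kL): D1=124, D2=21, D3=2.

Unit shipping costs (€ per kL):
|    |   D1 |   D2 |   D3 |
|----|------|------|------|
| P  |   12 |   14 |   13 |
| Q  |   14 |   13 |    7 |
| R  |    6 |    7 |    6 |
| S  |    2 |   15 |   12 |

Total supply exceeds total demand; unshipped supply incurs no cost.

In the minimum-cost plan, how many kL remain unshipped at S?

0

Minimum-cost shipments:
  P–D1: 58 × €12 = €696
  Q–D2: 12 × €13 = €156
  Q–D3: 2 × €7 = €14
  R–D2: 9 × €7 = €63
  S–D1: 66 × €2 = €132
Total cost = €1061.
S ships 66 of its 66, leaving 0.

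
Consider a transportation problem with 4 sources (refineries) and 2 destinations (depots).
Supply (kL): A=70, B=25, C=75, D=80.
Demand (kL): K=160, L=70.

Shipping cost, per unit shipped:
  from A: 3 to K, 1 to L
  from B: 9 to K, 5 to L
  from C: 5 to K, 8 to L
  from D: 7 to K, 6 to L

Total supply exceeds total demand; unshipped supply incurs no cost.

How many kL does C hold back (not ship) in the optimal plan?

0

An optimal plan:
  A→K: 25 × 3 = 75
  A→L: 45 × 1 = 45
  B→L: 25 × 5 = 125
  C→K: 75 × 5 = 375
  D→K: 60 × 7 = 420
Total cost = 1040.
C ships 75 of its 75, leaving 0.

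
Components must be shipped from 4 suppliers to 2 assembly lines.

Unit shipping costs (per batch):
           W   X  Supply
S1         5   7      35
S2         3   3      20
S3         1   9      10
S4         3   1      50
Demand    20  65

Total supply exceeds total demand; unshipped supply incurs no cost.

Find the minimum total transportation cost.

145

Optimal allocation:
  S1–W: 5 × 5 = 25
  S2–W: 5 × 3 = 15
  S2–X: 15 × 3 = 45
  S3–W: 10 × 1 = 10
  S4–X: 50 × 1 = 50
Total = 25 + 15 + 45 + 10 + 50 = 145.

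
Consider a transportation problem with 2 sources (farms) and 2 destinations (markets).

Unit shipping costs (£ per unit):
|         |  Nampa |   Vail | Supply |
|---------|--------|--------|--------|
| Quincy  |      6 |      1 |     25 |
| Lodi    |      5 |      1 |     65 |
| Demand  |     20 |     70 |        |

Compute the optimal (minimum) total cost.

Optimal allocation:
  Quincy–Vail: 25 × £1 = £25
  Lodi–Nampa: 20 × £5 = £100
  Lodi–Vail: 45 × £1 = £45
Total = 25 + 100 + 45 = £170.

170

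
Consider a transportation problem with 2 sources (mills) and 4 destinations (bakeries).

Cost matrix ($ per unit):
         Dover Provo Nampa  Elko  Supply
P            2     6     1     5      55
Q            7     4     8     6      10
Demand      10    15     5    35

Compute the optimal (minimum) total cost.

270

Optimal allocation:
  P->Dover: 10 sacks
  P->Provo: 5 sacks
  P->Nampa: 5 sacks
  P->Elko: 35 sacks
  Q->Provo: 10 sacks
Total cost = $270.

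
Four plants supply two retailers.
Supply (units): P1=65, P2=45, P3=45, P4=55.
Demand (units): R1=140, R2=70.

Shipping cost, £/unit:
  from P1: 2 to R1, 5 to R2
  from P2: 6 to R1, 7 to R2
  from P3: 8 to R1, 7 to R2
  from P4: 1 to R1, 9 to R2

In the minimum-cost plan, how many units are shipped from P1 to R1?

65

Solving gives:
  P1->R1: 65 units
  P2->R1: 20 units
  P2->R2: 25 units
  P3->R2: 45 units
  P4->R1: 55 units
Total cost = £795.
So P1→R1 carries 65 units.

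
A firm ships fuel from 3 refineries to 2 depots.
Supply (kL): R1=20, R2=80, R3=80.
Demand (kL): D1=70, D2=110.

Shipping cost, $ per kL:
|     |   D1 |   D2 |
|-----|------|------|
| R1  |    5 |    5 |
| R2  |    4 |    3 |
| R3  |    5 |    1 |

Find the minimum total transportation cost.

470

A cheapest plan:
  R1→D1: 20 kL
  R2→D1: 50 kL
  R2→D2: 30 kL
  R3→D2: 80 kL
Total cost = $470.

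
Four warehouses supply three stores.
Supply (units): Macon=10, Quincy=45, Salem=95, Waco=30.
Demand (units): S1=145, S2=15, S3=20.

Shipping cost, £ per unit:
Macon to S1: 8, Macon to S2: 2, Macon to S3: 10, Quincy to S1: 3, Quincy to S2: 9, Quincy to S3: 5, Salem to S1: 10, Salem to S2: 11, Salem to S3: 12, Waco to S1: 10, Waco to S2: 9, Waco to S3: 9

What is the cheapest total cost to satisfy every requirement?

One minimum-cost allocation:
  Macon to S2: 10 × £2 = £20
  Quincy to S1: 45 × £3 = £135
  Salem to S1: 95 × £10 = £950
  Waco to S1: 5 × £10 = £50
  Waco to S2: 5 × £9 = £45
  Waco to S3: 20 × £9 = £180
Total = 20 + 135 + 950 + 50 + 45 + 180 = £1380.

1380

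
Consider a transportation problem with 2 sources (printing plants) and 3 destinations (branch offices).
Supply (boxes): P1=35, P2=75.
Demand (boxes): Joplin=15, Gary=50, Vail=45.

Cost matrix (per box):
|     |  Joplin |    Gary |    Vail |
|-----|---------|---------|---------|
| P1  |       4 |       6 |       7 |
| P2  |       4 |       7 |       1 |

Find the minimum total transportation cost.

Optimal allocation:
  P1 to Gary: 35 × 6 = 210
  P2 to Joplin: 15 × 4 = 60
  P2 to Gary: 15 × 7 = 105
  P2 to Vail: 45 × 1 = 45
Total = 210 + 60 + 105 + 45 = 420.
(Supply check: P1 ships 35; P2 ships 75.)

420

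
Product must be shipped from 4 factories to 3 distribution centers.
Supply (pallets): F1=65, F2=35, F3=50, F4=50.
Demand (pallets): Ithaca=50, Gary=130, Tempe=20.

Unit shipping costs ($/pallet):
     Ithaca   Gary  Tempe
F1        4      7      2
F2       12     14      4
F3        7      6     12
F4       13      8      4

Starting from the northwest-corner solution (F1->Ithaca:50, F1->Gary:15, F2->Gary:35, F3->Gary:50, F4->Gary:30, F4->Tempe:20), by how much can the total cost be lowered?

Current plan cost = 50·4 + 15·7 + 35·14 + 50·6 + 30·8 + 20·4 = $1415.
Optimal plan:
  F1 to Ithaca: 50 × $4 = $200
  F1 to Gary: 15 × $7 = $105
  F2 to Gary: 15 × $14 = $210
  F2 to Tempe: 20 × $4 = $80
  F3 to Gary: 50 × $6 = $300
  F4 to Gary: 50 × $8 = $400
Optimal cost = $1295.
Saving = 1415 − 1295 = $120.

120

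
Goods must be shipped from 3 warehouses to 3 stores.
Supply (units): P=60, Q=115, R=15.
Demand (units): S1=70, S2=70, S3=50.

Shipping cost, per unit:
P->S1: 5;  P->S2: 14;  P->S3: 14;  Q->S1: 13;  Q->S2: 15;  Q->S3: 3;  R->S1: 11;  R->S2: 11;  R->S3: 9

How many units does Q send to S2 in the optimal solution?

55

Optimal shipments:
  P–S1: 60 × 5 = 300
  Q–S1: 10 × 13 = 130
  Q–S2: 55 × 15 = 825
  Q–S3: 50 × 3 = 150
  R–S2: 15 × 11 = 165
Total cost = 1570.
So Q→S2 carries 55 units.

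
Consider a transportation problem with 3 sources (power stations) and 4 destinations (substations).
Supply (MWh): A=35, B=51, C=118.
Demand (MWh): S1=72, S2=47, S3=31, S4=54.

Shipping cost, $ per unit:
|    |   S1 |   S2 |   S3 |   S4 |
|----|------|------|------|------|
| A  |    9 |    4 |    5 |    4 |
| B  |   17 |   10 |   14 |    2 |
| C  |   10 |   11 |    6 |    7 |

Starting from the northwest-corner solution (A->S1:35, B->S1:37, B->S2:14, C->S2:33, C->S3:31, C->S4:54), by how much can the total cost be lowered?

710

Current plan cost = 35·9 + 37·17 + 14·10 + 33·11 + 31·6 + 54·7 = $2011.
Optimal plan:
  A–S2: 35 × $4 = $140
  B–S4: 51 × $2 = $102
  C–S1: 72 × $10 = $720
  C–S2: 12 × $11 = $132
  C–S3: 31 × $6 = $186
  C–S4: 3 × $7 = $21
Optimal cost = $1301.
Saving = 2011 − 1301 = $710.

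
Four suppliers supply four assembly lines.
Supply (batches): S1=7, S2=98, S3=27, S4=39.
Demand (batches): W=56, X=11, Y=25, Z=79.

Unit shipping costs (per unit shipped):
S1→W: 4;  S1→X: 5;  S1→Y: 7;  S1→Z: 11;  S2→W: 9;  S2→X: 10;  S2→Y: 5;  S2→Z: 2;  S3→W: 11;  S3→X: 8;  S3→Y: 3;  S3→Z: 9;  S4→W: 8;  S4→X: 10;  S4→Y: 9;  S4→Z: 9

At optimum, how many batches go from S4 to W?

39

The minimum-cost plan:
  S1 to X: 7 × 5 = 35
  S2 to W: 17 × 9 = 153
  S2 to X: 2 × 10 = 20
  S2 to Z: 79 × 2 = 158
  S3 to X: 2 × 8 = 16
  S3 to Y: 25 × 3 = 75
  S4 to W: 39 × 8 = 312
Total cost = 769.
So S4→W carries 39 batches.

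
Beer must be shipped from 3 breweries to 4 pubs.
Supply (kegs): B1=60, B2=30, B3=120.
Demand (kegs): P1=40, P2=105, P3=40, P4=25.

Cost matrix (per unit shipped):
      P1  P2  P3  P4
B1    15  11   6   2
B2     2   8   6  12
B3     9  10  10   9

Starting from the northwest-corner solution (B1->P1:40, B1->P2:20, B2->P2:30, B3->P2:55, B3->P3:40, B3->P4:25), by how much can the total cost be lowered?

Current plan cost = 40·15 + 20·11 + 30·8 + 55·10 + 40·10 + 25·9 = 2235.
Optimal plan:
  B1 to P3: 35 × 6 = 210
  B1 to P4: 25 × 2 = 50
  B2 to P1: 30 × 2 = 60
  B3 to P1: 10 × 9 = 90
  B3 to P2: 105 × 10 = 1050
  B3 to P3: 5 × 10 = 50
Optimal cost = 1510.
Saving = 2235 − 1510 = 725.

725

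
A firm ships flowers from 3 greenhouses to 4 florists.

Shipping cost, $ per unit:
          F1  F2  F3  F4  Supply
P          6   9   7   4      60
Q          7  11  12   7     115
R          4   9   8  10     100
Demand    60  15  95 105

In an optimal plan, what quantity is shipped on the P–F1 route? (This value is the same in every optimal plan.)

0

Solving gives:
  P–F3: 55 × $7 = $385
  P–F4: 5 × $4 = $20
  Q–F2: 15 × $11 = $165
  Q–F4: 100 × $7 = $700
  R–F1: 60 × $4 = $240
  R–F3: 40 × $8 = $320
Total cost = $1830.
The route P→F1 is not used.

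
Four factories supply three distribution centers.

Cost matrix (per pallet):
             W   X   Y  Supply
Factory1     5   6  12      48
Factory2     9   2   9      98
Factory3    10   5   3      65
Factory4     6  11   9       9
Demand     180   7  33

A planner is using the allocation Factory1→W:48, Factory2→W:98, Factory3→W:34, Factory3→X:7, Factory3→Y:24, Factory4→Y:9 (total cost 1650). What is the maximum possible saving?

Current plan cost = 48·5 + 98·9 + 34·10 + 7·5 + 24·3 + 9·9 = 1650.
Optimal plan:
  Factory1–W: 48 pallets
  Factory2–W: 91 pallets
  Factory2–X: 7 pallets
  Factory3–W: 32 pallets
  Factory3–Y: 33 pallets
  Factory4–W: 9 pallets
Optimal cost = 1546.
Saving = 1650 − 1546 = 104.

104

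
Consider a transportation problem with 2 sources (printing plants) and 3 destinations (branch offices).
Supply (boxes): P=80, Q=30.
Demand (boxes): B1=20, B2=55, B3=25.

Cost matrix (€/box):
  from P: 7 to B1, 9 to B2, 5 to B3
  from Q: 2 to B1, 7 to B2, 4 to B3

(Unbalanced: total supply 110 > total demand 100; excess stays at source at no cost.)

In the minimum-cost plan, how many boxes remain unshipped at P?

10

Minimum-cost shipments:
  P->B2: 45 boxes
  P->B3: 25 boxes
  Q->B1: 20 boxes
  Q->B2: 10 boxes
Total cost = €640.
P ships 70 of its 80, leaving 10.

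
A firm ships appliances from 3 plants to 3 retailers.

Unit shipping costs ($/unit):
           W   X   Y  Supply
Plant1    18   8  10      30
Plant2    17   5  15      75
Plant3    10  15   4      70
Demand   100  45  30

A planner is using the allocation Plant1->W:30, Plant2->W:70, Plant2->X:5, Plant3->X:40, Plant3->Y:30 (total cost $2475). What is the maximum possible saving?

740

Current plan cost = 30·18 + 70·17 + 5·5 + 40·15 + 30·4 = $2475.
Optimal plan:
  Plant1→Y: 30 units
  Plant2→W: 30 units
  Plant2→X: 45 units
  Plant3→W: 70 units
Optimal cost = $1735.
Saving = 2475 − 1735 = $740.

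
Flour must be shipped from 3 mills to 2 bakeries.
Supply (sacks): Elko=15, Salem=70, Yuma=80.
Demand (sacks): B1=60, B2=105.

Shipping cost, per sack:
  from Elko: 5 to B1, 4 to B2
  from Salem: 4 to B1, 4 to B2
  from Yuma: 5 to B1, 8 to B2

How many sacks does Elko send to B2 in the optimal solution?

15

The minimum-cost plan:
  Elko–B2: 15 sacks
  Salem–B2: 70 sacks
  Yuma–B1: 60 sacks
  Yuma–B2: 20 sacks
Total cost = 800.
So Elko→B2 carries 15 sacks.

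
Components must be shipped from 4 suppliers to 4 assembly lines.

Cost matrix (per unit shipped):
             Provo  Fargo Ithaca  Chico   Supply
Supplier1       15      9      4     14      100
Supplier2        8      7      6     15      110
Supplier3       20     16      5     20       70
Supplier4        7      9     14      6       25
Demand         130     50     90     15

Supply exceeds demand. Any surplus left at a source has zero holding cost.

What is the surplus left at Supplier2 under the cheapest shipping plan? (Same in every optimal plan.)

0

Minimum-cost shipments:
  Supplier1→Fargo: 50 × 9 = 450
  Supplier1→Ithaca: 40 × 4 = 160
  Supplier1→Chico: 10 × 14 = 140
  Supplier2→Provo: 110 × 8 = 880
  Supplier3→Ithaca: 50 × 5 = 250
  Supplier4→Provo: 20 × 7 = 140
  Supplier4→Chico: 5 × 6 = 30
Total cost = 2050.
Supplier2 ships 110 of its 110, leaving 0.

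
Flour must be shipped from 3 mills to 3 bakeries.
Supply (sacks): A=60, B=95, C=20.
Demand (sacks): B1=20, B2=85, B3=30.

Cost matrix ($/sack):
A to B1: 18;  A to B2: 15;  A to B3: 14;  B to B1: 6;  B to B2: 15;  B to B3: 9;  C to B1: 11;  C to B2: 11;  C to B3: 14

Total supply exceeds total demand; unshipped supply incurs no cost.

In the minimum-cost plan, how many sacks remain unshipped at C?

An optimal plan:
  A→B2: 60 × $15 = $900
  B→B1: 20 × $6 = $120
  B→B2: 5 × $15 = $75
  B→B3: 30 × $9 = $270
  C→B2: 20 × $11 = $220
Total cost = $1585.
C ships 20 of its 20, leaving 0.

0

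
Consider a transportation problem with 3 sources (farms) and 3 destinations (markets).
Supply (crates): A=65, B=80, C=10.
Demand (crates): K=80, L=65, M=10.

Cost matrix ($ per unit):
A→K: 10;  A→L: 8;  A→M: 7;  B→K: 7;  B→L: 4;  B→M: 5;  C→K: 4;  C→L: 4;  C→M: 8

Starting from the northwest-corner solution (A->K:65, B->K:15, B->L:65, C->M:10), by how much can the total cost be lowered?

70

Current plan cost = 65·10 + 15·7 + 65·4 + 10·8 = $1095.
Optimal plan:
  A–K: 55 × $10 = $550
  A–M: 10 × $7 = $70
  B–K: 15 × $7 = $105
  B–L: 65 × $4 = $260
  C–K: 10 × $4 = $40
Optimal cost = $1025.
Saving = 1095 − 1025 = $70.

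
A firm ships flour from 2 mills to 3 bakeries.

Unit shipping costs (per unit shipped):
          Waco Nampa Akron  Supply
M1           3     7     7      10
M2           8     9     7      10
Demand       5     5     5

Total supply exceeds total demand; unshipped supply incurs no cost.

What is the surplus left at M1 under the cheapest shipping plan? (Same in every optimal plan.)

0

An optimal plan:
  M1–Waco: 5 × 3 = 15
  M1–Nampa: 5 × 7 = 35
  M2–Akron: 5 × 7 = 35
Total cost = 85.
M1 ships 10 of its 10, leaving 0.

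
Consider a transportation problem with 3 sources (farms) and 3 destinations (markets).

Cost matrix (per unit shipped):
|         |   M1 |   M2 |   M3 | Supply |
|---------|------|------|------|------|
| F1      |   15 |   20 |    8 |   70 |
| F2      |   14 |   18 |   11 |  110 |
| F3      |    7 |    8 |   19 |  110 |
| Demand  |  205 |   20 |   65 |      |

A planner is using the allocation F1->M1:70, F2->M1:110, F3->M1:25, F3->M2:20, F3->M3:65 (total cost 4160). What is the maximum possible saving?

Current plan cost = 70·15 + 110·14 + 25·7 + 20·8 + 65·19 = 4160.
Optimal plan:
  F1->M1: 5 crates
  F1->M3: 65 crates
  F2->M1: 110 crates
  F3->M1: 90 crates
  F3->M2: 20 crates
Optimal cost = 2925.
Saving = 4160 − 2925 = 1235.

1235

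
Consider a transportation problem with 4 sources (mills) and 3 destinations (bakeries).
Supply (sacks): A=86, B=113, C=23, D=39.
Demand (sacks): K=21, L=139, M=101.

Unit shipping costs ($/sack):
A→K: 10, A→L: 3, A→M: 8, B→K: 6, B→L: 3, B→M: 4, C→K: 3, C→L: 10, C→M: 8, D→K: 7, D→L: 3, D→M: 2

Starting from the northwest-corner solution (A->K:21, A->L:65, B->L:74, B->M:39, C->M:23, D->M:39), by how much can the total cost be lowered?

231

Current plan cost = 21·10 + 65·3 + 74·3 + 39·4 + 23·8 + 39·2 = $1045.
Optimal plan:
  A–L: 86 sacks
  B–L: 53 sacks
  B–M: 60 sacks
  C–K: 21 sacks
  C–M: 2 sacks
  D–M: 39 sacks
Optimal cost = $814.
Saving = 1045 − 814 = $231.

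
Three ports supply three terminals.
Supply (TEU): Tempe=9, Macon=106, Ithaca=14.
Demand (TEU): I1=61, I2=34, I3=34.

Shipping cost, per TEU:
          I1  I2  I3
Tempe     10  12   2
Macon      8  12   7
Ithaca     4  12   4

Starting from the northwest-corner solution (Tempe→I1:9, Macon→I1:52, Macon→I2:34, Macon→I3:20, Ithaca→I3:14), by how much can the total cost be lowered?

77

Current plan cost = 9·10 + 52·8 + 34·12 + 20·7 + 14·4 = 1110.
Optimal plan:
  Tempe–I3: 9 × 2 = 18
  Macon–I1: 47 × 8 = 376
  Macon–I2: 34 × 12 = 408
  Macon–I3: 25 × 7 = 175
  Ithaca–I1: 14 × 4 = 56
Optimal cost = 1033.
Saving = 1110 − 1033 = 77.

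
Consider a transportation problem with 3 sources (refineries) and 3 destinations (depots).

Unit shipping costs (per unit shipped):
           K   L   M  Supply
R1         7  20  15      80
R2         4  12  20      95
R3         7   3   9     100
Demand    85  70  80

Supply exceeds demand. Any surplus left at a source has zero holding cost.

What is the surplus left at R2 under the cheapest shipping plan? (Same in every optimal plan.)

An optimal plan:
  R1 to M: 50 kL
  R2 to K: 85 kL
  R3 to L: 70 kL
  R3 to M: 30 kL
Total cost = 1570.
R2 ships 85 of its 95, leaving 10.

10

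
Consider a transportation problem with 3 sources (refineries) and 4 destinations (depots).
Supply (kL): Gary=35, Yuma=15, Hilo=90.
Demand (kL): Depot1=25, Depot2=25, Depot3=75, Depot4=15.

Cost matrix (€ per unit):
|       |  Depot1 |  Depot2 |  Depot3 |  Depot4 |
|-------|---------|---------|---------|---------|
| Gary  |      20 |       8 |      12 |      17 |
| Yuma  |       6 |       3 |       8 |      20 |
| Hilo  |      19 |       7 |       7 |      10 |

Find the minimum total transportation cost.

One minimum-cost allocation:
  Gary->Depot1: 10 × €20 = €200
  Gary->Depot2: 25 × €8 = €200
  Yuma->Depot1: 15 × €6 = €90
  Hilo->Depot3: 75 × €7 = €525
  Hilo->Depot4: 15 × €10 = €150
Total = 200 + 200 + 90 + 525 + 150 = €1165.
(Supply check: Gary ships 35; Yuma ships 15; Hilo ships 90.)

1165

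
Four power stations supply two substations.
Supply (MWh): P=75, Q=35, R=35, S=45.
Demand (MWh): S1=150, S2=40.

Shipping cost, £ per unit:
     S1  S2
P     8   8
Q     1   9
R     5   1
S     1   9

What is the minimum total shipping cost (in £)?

One minimum-cost allocation:
  P to S1: 70 × £8 = £560
  P to S2: 5 × £8 = £40
  Q to S1: 35 × £1 = £35
  R to S2: 35 × £1 = £35
  S to S1: 45 × £1 = £45
Total = 560 + 40 + 35 + 35 + 45 = £715.

715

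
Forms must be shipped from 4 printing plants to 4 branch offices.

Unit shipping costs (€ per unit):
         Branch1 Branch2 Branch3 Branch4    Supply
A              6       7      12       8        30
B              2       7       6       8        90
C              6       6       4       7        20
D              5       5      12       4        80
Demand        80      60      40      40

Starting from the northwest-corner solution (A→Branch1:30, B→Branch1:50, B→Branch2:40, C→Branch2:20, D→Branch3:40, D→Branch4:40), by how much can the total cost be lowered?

420

Current plan cost = 30·6 + 50·2 + 40·7 + 20·6 + 40·12 + 40·4 = €1320.
Optimal plan:
  A–Branch1: 10 × €6 = €60
  A–Branch2: 20 × €7 = €140
  B–Branch1: 70 × €2 = €140
  B–Branch3: 20 × €6 = €120
  C–Branch3: 20 × €4 = €80
  D–Branch2: 40 × €5 = €200
  D–Branch4: 40 × €4 = €160
Optimal cost = €900.
Saving = 1320 − 900 = €420.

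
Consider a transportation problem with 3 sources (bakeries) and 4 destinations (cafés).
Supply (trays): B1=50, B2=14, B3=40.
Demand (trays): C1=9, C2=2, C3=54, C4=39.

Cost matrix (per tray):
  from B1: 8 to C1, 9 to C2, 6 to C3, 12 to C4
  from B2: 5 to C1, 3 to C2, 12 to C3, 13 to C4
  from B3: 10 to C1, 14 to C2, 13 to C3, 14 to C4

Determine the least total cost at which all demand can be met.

946

Optimal allocation:
  B1–C3: 50 × 6 = 300
  B2–C1: 9 × 5 = 45
  B2–C2: 2 × 3 = 6
  B2–C4: 3 × 13 = 39
  B3–C3: 4 × 13 = 52
  B3–C4: 36 × 14 = 504
Total = 300 + 45 + 6 + 39 + 52 + 504 = 946.
(Supply check: B1 ships 50; B2 ships 14; B3 ships 40.)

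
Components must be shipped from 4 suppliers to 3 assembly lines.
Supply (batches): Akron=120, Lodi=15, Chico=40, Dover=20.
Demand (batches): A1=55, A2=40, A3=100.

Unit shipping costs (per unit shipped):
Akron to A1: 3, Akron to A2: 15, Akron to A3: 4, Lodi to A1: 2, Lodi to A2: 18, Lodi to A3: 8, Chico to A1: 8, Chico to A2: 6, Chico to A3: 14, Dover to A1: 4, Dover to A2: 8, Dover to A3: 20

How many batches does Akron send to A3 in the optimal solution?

100

Optimal shipments:
  Akron–A1: 20 × 3 = 60
  Akron–A3: 100 × 4 = 400
  Lodi–A1: 15 × 2 = 30
  Chico–A2: 40 × 6 = 240
  Dover–A1: 20 × 4 = 80
Total cost = 810.
So Akron→A3 carries 100 batches.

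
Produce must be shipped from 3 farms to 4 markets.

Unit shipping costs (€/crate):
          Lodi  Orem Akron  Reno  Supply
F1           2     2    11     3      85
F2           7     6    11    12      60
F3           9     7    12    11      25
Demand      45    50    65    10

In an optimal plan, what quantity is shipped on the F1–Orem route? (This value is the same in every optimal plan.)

30

Optimal shipments:
  F1 to Lodi: 45 × €2 = €90
  F1 to Orem: 30 × €2 = €60
  F1 to Reno: 10 × €3 = €30
  F2 to Orem: 20 × €6 = €120
  F2 to Akron: 40 × €11 = €440
  F3 to Akron: 25 × €12 = €300
Total cost = €1040.
So F1→Orem carries 30 crates.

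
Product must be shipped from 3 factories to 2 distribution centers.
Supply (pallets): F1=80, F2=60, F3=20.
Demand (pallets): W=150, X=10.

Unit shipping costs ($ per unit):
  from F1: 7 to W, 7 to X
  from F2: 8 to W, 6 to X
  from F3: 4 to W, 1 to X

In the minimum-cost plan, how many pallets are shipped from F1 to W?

The minimum-cost plan:
  F1→W: 80 × $7 = $560
  F2→W: 60 × $8 = $480
  F3→W: 10 × $4 = $40
  F3→X: 10 × $1 = $10
Total cost = $1090.
So F1→W carries 80 pallets.

80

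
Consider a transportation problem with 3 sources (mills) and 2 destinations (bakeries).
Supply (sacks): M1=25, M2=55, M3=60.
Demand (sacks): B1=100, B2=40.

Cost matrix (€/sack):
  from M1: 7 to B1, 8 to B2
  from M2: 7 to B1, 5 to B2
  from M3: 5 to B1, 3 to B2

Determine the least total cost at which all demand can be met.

780

An optimal shipping plan:
  M1->B1: 25 sacks
  M2->B1: 55 sacks
  M3->B1: 20 sacks
  M3->B2: 40 sacks
Total cost = €780.
(Supply check: M1 ships 25; M2 ships 55; M3 ships 60.)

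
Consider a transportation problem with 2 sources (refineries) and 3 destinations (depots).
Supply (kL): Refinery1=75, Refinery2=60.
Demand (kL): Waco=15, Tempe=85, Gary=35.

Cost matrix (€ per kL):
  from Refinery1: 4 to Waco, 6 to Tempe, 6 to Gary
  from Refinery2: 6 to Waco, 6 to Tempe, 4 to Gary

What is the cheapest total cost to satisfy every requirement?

710

A cheapest plan:
  Refinery1->Waco: 15 kL
  Refinery1->Tempe: 60 kL
  Refinery2->Tempe: 25 kL
  Refinery2->Gary: 35 kL
Total cost = €710.
(Supply check: Refinery1 ships 75; Refinery2 ships 60.)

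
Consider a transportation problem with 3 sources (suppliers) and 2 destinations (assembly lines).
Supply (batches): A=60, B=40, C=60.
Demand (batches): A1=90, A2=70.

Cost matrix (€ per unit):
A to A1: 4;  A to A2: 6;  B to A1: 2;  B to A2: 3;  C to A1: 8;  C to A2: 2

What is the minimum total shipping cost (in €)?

One minimum-cost allocation:
  A–A1: 60 × €4 = €240
  B–A1: 30 × €2 = €60
  B–A2: 10 × €3 = €30
  C–A2: 60 × €2 = €120
Total = 240 + 60 + 30 + 120 = €450.

450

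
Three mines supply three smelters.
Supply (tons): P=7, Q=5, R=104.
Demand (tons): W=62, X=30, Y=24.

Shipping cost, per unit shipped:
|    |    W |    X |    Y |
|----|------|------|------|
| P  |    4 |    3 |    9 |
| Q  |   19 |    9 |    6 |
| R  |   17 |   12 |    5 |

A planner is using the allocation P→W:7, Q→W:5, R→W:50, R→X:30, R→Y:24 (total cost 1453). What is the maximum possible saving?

Current plan cost = 7·4 + 5·19 + 50·17 + 30·12 + 24·5 = 1453.
Optimal plan:
  P–W: 7 × 4 = 28
  Q–X: 5 × 9 = 45
  R–W: 55 × 17 = 935
  R–X: 25 × 12 = 300
  R–Y: 24 × 5 = 120
Optimal cost = 1428.
Saving = 1453 − 1428 = 25.

25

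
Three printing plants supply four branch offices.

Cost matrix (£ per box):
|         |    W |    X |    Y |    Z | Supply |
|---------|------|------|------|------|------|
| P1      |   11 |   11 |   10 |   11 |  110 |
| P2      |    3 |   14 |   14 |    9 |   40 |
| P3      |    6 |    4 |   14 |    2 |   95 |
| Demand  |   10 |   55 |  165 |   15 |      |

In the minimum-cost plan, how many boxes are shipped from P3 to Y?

Solving gives:
  P1→Y: 110 boxes
  P2→W: 10 boxes
  P2→Y: 30 boxes
  P3→X: 55 boxes
  P3→Y: 25 boxes
  P3→Z: 15 boxes
Total cost = £2150.
So P3→Y carries 25 boxes.

25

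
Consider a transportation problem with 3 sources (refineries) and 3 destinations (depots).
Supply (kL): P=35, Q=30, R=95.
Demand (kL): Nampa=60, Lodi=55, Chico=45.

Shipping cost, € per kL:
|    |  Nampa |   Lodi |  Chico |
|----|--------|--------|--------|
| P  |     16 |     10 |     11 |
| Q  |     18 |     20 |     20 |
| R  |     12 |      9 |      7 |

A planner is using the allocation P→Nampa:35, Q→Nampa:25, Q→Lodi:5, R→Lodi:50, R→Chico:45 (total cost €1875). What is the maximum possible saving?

Current plan cost = 35·16 + 25·18 + 5·20 + 50·9 + 45·7 = €1875.
Optimal plan:
  P–Lodi: 35 kL
  Q–Nampa: 30 kL
  R–Nampa: 30 kL
  R–Lodi: 20 kL
  R–Chico: 45 kL
Optimal cost = €1745.
Saving = 1875 − 1745 = €130.

130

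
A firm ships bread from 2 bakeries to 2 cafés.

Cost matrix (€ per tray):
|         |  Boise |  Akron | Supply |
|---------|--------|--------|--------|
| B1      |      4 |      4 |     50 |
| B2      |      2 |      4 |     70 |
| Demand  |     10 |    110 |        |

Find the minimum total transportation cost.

460

Optimal allocation:
  B1–Akron: 50 × €4 = €200
  B2–Boise: 10 × €2 = €20
  B2–Akron: 60 × €4 = €240
Total = 200 + 20 + 240 = €460.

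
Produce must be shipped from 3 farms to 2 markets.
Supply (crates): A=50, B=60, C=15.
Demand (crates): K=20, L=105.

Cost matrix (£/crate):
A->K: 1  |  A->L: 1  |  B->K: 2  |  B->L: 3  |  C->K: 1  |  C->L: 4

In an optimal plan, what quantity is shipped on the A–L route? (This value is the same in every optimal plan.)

The minimum-cost plan:
  A to L: 50 × £1 = £50
  B to K: 5 × £2 = £10
  B to L: 55 × £3 = £165
  C to K: 15 × £1 = £15
Total cost = £240.
So A→L carries 50 crates.

50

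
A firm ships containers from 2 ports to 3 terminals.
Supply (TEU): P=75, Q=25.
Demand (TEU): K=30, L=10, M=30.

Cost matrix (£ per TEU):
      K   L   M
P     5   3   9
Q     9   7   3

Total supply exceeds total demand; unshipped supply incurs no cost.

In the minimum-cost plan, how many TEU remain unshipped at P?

30

Minimum-cost shipments:
  P–K: 30 × £5 = £150
  P–L: 10 × £3 = £30
  P–M: 5 × £9 = £45
  Q–M: 25 × £3 = £75
Total cost = £300.
P ships 45 of its 75, leaving 30.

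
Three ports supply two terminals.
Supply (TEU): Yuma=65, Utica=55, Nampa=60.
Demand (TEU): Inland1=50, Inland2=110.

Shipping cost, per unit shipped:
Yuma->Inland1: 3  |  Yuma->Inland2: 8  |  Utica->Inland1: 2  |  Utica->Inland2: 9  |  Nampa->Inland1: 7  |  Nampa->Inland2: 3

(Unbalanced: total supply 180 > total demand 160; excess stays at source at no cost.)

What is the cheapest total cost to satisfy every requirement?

One minimum-cost allocation:
  Yuma to Inland2: 50 TEU
  Utica to Inland1: 50 TEU
  Nampa to Inland2: 60 TEU
Total cost = 680.

680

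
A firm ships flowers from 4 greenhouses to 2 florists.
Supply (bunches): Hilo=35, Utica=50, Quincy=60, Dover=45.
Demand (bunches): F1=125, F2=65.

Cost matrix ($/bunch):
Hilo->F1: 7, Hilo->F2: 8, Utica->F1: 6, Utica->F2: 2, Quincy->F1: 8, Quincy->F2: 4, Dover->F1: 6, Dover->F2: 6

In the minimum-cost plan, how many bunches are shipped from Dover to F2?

0

The minimum-cost plan:
  Hilo->F1: 35 × $7 = $245
  Utica->F1: 45 × $6 = $270
  Utica->F2: 5 × $2 = $10
  Quincy->F2: 60 × $4 = $240
  Dover->F1: 45 × $6 = $270
Total cost = $1035.
The route Dover→F2 is not used.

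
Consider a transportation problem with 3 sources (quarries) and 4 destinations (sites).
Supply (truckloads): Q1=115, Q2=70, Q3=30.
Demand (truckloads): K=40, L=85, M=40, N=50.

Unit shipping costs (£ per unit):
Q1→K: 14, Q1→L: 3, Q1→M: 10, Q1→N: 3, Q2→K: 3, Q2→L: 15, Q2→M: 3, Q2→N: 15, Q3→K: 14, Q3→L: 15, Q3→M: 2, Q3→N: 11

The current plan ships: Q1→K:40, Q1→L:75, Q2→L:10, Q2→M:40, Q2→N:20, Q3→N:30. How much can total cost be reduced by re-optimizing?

890

Current plan cost = 40·14 + 75·3 + 10·15 + 40·3 + 20·15 + 30·11 = £1685.
Optimal plan:
  Q1 to L: 85 × £3 = £255
  Q1 to N: 30 × £3 = £90
  Q2 to K: 40 × £3 = £120
  Q2 to M: 30 × £3 = £90
  Q3 to M: 10 × £2 = £20
  Q3 to N: 20 × £11 = £220
Optimal cost = £795.
Saving = 1685 − 795 = £890.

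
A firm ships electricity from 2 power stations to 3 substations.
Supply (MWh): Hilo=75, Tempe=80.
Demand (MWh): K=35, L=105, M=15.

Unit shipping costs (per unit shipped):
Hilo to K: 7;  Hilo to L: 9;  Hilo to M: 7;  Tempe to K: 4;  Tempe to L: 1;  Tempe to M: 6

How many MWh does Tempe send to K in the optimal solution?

0

The minimum-cost plan:
  Hilo->K: 35 × 7 = 245
  Hilo->L: 25 × 9 = 225
  Hilo->M: 15 × 7 = 105
  Tempe->L: 80 × 1 = 80
Total cost = 655.
The route Tempe→K is not used.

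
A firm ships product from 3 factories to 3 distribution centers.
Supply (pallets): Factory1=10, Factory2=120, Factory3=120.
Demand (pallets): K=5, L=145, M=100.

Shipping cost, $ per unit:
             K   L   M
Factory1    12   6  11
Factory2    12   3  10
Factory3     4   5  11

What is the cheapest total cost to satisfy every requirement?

1605

One minimum-cost allocation:
  Factory1→M: 10 × $11 = $110
  Factory2→L: 120 × $3 = $360
  Factory3→K: 5 × $4 = $20
  Factory3→L: 25 × $5 = $125
  Factory3→M: 90 × $11 = $990
Total = 110 + 360 + 20 + 125 + 990 = $1605.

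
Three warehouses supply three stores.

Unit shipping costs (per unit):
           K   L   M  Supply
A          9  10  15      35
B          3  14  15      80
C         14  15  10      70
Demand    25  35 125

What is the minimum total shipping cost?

Optimal allocation:
  A–L: 35 × 10 = 350
  B–K: 25 × 3 = 75
  B–M: 55 × 15 = 825
  C–M: 70 × 10 = 700
Total = 350 + 75 + 825 + 700 = 1950.

1950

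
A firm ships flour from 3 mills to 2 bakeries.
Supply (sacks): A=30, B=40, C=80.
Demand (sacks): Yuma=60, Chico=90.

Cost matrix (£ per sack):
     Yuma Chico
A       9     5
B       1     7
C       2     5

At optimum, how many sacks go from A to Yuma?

Solving gives:
  A–Chico: 30 sacks
  B–Yuma: 40 sacks
  C–Yuma: 20 sacks
  C–Chico: 60 sacks
Total cost = £530.
The route A→Yuma is not used.

0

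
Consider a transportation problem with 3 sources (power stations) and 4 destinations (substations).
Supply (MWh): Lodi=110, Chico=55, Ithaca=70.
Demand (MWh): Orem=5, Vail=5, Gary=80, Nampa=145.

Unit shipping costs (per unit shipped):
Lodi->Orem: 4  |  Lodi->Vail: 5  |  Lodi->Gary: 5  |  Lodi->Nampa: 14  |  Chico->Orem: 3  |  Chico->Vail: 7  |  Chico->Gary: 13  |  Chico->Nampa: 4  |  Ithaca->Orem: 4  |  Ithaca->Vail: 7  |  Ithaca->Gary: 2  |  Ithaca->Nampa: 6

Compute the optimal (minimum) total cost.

One minimum-cost allocation:
  Lodi→Orem: 5 × 4 = 20
  Lodi→Vail: 5 × 5 = 25
  Lodi→Gary: 80 × 5 = 400
  Lodi→Nampa: 20 × 14 = 280
  Chico→Nampa: 55 × 4 = 220
  Ithaca→Nampa: 70 × 6 = 420
Total = 20 + 25 + 400 + 280 + 220 + 420 = 1365.

1365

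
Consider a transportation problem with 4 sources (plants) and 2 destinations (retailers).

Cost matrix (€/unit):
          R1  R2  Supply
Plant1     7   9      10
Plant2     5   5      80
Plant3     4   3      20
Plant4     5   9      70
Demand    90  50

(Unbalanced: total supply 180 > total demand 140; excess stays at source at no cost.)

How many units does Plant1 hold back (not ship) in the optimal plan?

10

Minimum-cost shipments:
  Plant2->R1: 50 × €5 = €250
  Plant2->R2: 30 × €5 = €150
  Plant3->R2: 20 × €3 = €60
  Plant4->R1: 40 × €5 = €200
Total cost = €660.
Plant1 ships 0 of its 10, leaving 10.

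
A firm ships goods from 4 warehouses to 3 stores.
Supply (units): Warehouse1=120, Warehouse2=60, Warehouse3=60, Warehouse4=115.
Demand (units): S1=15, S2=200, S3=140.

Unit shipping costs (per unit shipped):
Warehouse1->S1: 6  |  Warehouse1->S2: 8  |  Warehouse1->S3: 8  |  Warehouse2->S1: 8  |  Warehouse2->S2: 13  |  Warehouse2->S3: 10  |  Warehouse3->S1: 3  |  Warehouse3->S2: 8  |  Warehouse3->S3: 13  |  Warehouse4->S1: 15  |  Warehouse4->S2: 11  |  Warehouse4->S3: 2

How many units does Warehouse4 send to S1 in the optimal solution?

0

Solving gives:
  Warehouse1–S2: 120 units
  Warehouse2–S2: 35 units
  Warehouse2–S3: 25 units
  Warehouse3–S1: 15 units
  Warehouse3–S2: 45 units
  Warehouse4–S3: 115 units
Total cost = 2300.
The route Warehouse4→S1 is not used.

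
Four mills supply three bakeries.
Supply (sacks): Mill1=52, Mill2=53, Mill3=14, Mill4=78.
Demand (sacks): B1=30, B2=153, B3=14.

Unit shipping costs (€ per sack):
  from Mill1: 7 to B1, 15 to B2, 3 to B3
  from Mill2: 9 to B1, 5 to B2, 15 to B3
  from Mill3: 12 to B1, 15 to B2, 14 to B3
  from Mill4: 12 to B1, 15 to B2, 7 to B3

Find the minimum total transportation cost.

A cheapest plan:
  Mill1→B1: 30 × €7 = €210
  Mill1→B2: 8 × €15 = €120
  Mill1→B3: 14 × €3 = €42
  Mill2→B2: 53 × €5 = €265
  Mill3→B2: 14 × €15 = €210
  Mill4→B2: 78 × €15 = €1170
Total = 210 + 120 + 42 + 265 + 210 + 1170 = €2017.

2017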